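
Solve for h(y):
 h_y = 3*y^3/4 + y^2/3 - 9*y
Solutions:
 h(y) = C1 + 3*y^4/16 + y^3/9 - 9*y^2/2


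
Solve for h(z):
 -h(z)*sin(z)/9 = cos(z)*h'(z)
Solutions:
 h(z) = C1*cos(z)^(1/9)


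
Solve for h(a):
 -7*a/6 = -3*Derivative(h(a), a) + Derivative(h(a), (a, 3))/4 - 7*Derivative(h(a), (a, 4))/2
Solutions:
 h(a) = C1 + C2*exp(a*((1260*sqrt(635) + 31751)^(-1/3) + 2 + (1260*sqrt(635) + 31751)^(1/3))/84)*sin(sqrt(3)*a*(-(1260*sqrt(635) + 31751)^(1/3) + (1260*sqrt(635) + 31751)^(-1/3))/84) + C3*exp(a*((1260*sqrt(635) + 31751)^(-1/3) + 2 + (1260*sqrt(635) + 31751)^(1/3))/84)*cos(sqrt(3)*a*(-(1260*sqrt(635) + 31751)^(1/3) + (1260*sqrt(635) + 31751)^(-1/3))/84) + C4*exp(a*(-(1260*sqrt(635) + 31751)^(1/3) - 1/(1260*sqrt(635) + 31751)^(1/3) + 1)/42) + 7*a^2/36


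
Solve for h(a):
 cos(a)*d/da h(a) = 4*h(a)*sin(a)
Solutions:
 h(a) = C1/cos(a)^4


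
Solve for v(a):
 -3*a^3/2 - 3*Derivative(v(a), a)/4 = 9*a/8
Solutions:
 v(a) = C1 - a^4/2 - 3*a^2/4


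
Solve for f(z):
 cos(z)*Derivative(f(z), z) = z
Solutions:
 f(z) = C1 + Integral(z/cos(z), z)


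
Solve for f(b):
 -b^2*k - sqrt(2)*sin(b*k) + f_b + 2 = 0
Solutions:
 f(b) = C1 + b^3*k/3 - 2*b - sqrt(2)*cos(b*k)/k


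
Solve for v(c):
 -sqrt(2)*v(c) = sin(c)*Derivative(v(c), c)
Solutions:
 v(c) = C1*(cos(c) + 1)^(sqrt(2)/2)/(cos(c) - 1)^(sqrt(2)/2)


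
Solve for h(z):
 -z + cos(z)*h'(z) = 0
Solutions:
 h(z) = C1 + Integral(z/cos(z), z)


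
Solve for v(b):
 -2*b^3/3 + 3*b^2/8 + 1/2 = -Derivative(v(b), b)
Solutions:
 v(b) = C1 + b^4/6 - b^3/8 - b/2


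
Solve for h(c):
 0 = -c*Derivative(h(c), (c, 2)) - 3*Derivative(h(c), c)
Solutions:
 h(c) = C1 + C2/c^2


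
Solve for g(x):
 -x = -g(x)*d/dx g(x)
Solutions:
 g(x) = -sqrt(C1 + x^2)
 g(x) = sqrt(C1 + x^2)


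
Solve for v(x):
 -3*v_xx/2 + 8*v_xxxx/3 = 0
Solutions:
 v(x) = C1 + C2*x + C3*exp(-3*x/4) + C4*exp(3*x/4)


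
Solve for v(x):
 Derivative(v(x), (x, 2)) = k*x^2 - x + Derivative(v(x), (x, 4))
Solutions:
 v(x) = C1 + C2*x + C3*exp(-x) + C4*exp(x) + k*x^4/12 + k*x^2 - x^3/6


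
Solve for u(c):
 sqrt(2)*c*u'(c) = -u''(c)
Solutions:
 u(c) = C1 + C2*erf(2^(3/4)*c/2)


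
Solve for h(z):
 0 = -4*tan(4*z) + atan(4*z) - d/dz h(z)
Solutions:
 h(z) = C1 + z*atan(4*z) - log(16*z^2 + 1)/8 + log(cos(4*z))


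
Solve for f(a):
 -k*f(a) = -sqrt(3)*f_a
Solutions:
 f(a) = C1*exp(sqrt(3)*a*k/3)


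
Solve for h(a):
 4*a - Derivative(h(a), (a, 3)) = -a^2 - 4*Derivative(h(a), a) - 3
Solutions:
 h(a) = C1 + C2*exp(-2*a) + C3*exp(2*a) - a^3/12 - a^2/2 - 7*a/8


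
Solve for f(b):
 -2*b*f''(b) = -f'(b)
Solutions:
 f(b) = C1 + C2*b^(3/2)


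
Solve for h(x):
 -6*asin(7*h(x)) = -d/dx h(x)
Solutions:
 Integral(1/asin(7*_y), (_y, h(x))) = C1 + 6*x


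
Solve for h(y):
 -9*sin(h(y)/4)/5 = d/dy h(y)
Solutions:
 9*y/5 + 2*log(cos(h(y)/4) - 1) - 2*log(cos(h(y)/4) + 1) = C1


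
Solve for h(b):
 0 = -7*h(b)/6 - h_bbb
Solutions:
 h(b) = C3*exp(-6^(2/3)*7^(1/3)*b/6) + (C1*sin(2^(2/3)*3^(1/6)*7^(1/3)*b/4) + C2*cos(2^(2/3)*3^(1/6)*7^(1/3)*b/4))*exp(6^(2/3)*7^(1/3)*b/12)


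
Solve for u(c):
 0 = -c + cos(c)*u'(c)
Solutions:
 u(c) = C1 + Integral(c/cos(c), c)


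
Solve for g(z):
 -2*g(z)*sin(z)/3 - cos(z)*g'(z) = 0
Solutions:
 g(z) = C1*cos(z)^(2/3)


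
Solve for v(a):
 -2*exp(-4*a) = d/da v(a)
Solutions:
 v(a) = C1 + exp(-4*a)/2


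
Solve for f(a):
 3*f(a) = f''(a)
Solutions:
 f(a) = C1*exp(-sqrt(3)*a) + C2*exp(sqrt(3)*a)


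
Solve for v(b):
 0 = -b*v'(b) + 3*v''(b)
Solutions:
 v(b) = C1 + C2*erfi(sqrt(6)*b/6)


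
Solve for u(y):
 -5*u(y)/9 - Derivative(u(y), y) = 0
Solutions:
 u(y) = C1*exp(-5*y/9)


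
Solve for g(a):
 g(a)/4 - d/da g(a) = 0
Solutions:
 g(a) = C1*exp(a/4)


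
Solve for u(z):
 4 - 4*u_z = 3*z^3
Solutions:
 u(z) = C1 - 3*z^4/16 + z


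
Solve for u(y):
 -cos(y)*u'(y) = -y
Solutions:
 u(y) = C1 + Integral(y/cos(y), y)


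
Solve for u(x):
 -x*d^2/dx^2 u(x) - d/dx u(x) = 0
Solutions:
 u(x) = C1 + C2*log(x)


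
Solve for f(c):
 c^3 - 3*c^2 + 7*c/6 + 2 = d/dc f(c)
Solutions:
 f(c) = C1 + c^4/4 - c^3 + 7*c^2/12 + 2*c


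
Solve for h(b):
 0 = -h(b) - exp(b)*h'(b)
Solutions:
 h(b) = C1*exp(exp(-b))


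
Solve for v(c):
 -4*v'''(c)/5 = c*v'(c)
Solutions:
 v(c) = C1 + Integral(C2*airyai(-10^(1/3)*c/2) + C3*airybi(-10^(1/3)*c/2), c)


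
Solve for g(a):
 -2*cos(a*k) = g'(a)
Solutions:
 g(a) = C1 - 2*sin(a*k)/k


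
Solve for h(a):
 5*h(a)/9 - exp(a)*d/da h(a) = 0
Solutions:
 h(a) = C1*exp(-5*exp(-a)/9)


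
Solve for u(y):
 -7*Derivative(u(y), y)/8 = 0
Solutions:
 u(y) = C1


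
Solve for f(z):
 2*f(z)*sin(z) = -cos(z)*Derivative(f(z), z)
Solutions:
 f(z) = C1*cos(z)^2


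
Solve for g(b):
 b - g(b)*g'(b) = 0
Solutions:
 g(b) = -sqrt(C1 + b^2)
 g(b) = sqrt(C1 + b^2)


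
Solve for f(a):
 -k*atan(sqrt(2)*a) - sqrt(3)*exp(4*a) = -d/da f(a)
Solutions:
 f(a) = C1 + k*(a*atan(sqrt(2)*a) - sqrt(2)*log(2*a^2 + 1)/4) + sqrt(3)*exp(4*a)/4


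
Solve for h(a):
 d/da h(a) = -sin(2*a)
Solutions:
 h(a) = C1 + cos(2*a)/2


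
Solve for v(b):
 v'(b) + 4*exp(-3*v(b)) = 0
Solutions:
 v(b) = log(C1 - 12*b)/3
 v(b) = log((-3^(1/3) - 3^(5/6)*I)*(C1 - 4*b)^(1/3)/2)
 v(b) = log((-3^(1/3) + 3^(5/6)*I)*(C1 - 4*b)^(1/3)/2)


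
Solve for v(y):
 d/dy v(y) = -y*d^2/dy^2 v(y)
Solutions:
 v(y) = C1 + C2*log(y)


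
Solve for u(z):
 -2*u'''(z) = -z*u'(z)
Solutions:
 u(z) = C1 + Integral(C2*airyai(2^(2/3)*z/2) + C3*airybi(2^(2/3)*z/2), z)


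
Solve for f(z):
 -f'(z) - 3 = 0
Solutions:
 f(z) = C1 - 3*z


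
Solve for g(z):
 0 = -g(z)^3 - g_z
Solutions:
 g(z) = -sqrt(2)*sqrt(-1/(C1 - z))/2
 g(z) = sqrt(2)*sqrt(-1/(C1 - z))/2


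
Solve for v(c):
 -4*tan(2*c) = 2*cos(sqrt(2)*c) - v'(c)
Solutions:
 v(c) = C1 - 2*log(cos(2*c)) + sqrt(2)*sin(sqrt(2)*c)


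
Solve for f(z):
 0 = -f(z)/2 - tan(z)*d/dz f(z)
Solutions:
 f(z) = C1/sqrt(sin(z))


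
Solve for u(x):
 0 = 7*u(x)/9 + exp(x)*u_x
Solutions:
 u(x) = C1*exp(7*exp(-x)/9)


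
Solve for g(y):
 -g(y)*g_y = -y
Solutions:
 g(y) = -sqrt(C1 + y^2)
 g(y) = sqrt(C1 + y^2)


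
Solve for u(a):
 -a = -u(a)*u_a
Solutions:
 u(a) = -sqrt(C1 + a^2)
 u(a) = sqrt(C1 + a^2)


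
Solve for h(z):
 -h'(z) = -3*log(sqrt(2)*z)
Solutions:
 h(z) = C1 + 3*z*log(z) - 3*z + 3*z*log(2)/2


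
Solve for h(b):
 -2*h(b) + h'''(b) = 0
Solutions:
 h(b) = C3*exp(2^(1/3)*b) + (C1*sin(2^(1/3)*sqrt(3)*b/2) + C2*cos(2^(1/3)*sqrt(3)*b/2))*exp(-2^(1/3)*b/2)


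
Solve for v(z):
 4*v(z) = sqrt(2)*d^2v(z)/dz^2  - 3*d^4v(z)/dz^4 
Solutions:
 v(z) = (C1*sin(sqrt(2)*3^(3/4)*z*sin(atan(sqrt(23))/2)/3) + C2*cos(sqrt(2)*3^(3/4)*z*sin(atan(sqrt(23))/2)/3))*exp(-sqrt(2)*3^(3/4)*z*cos(atan(sqrt(23))/2)/3) + (C3*sin(sqrt(2)*3^(3/4)*z*sin(atan(sqrt(23))/2)/3) + C4*cos(sqrt(2)*3^(3/4)*z*sin(atan(sqrt(23))/2)/3))*exp(sqrt(2)*3^(3/4)*z*cos(atan(sqrt(23))/2)/3)


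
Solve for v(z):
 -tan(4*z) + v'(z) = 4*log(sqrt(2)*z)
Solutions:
 v(z) = C1 + 4*z*log(z) - 4*z + 2*z*log(2) - log(cos(4*z))/4


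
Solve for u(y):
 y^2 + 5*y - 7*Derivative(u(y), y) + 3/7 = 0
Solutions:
 u(y) = C1 + y^3/21 + 5*y^2/14 + 3*y/49


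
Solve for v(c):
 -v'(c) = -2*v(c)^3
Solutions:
 v(c) = -sqrt(2)*sqrt(-1/(C1 + 2*c))/2
 v(c) = sqrt(2)*sqrt(-1/(C1 + 2*c))/2


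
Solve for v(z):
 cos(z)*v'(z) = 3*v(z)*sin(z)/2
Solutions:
 v(z) = C1/cos(z)^(3/2)


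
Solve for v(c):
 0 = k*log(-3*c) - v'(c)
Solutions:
 v(c) = C1 + c*k*log(-c) + c*k*(-1 + log(3))


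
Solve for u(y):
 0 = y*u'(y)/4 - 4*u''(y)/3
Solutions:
 u(y) = C1 + C2*erfi(sqrt(6)*y/8)


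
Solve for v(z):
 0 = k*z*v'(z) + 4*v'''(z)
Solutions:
 v(z) = C1 + Integral(C2*airyai(2^(1/3)*z*(-k)^(1/3)/2) + C3*airybi(2^(1/3)*z*(-k)^(1/3)/2), z)


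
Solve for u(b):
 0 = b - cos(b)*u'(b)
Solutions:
 u(b) = C1 + Integral(b/cos(b), b)


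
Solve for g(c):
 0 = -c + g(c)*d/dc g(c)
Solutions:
 g(c) = -sqrt(C1 + c^2)
 g(c) = sqrt(C1 + c^2)


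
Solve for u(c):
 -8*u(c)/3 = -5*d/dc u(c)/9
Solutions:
 u(c) = C1*exp(24*c/5)


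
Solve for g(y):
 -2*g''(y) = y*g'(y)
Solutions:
 g(y) = C1 + C2*erf(y/2)


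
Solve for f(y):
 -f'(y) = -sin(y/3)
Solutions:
 f(y) = C1 - 3*cos(y/3)


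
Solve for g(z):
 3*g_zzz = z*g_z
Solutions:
 g(z) = C1 + Integral(C2*airyai(3^(2/3)*z/3) + C3*airybi(3^(2/3)*z/3), z)


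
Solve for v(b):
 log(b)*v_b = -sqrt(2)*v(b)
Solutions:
 v(b) = C1*exp(-sqrt(2)*li(b))


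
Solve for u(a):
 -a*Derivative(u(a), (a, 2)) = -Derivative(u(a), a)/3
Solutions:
 u(a) = C1 + C2*a^(4/3)


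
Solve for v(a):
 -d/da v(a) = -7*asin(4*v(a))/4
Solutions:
 Integral(1/asin(4*_y), (_y, v(a))) = C1 + 7*a/4


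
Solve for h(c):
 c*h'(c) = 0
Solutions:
 h(c) = C1


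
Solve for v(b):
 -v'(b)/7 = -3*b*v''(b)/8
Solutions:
 v(b) = C1 + C2*b^(29/21)


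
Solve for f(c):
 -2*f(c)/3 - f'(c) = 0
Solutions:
 f(c) = C1*exp(-2*c/3)


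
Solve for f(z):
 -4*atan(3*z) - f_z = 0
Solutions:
 f(z) = C1 - 4*z*atan(3*z) + 2*log(9*z^2 + 1)/3


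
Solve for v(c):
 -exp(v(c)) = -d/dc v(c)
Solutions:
 v(c) = log(-1/(C1 + c))


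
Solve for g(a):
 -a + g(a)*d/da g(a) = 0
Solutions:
 g(a) = -sqrt(C1 + a^2)
 g(a) = sqrt(C1 + a^2)


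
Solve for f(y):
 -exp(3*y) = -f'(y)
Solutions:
 f(y) = C1 + exp(3*y)/3


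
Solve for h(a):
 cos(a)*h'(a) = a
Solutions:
 h(a) = C1 + Integral(a/cos(a), a)


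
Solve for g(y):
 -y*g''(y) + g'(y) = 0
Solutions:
 g(y) = C1 + C2*y^2


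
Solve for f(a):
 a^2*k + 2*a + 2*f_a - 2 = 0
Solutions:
 f(a) = C1 - a^3*k/6 - a^2/2 + a


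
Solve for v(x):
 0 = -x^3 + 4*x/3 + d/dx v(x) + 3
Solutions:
 v(x) = C1 + x^4/4 - 2*x^2/3 - 3*x


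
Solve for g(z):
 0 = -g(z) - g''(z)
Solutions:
 g(z) = C1*sin(z) + C2*cos(z)


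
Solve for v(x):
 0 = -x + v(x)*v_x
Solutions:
 v(x) = -sqrt(C1 + x^2)
 v(x) = sqrt(C1 + x^2)


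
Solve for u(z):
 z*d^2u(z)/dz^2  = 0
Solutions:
 u(z) = C1 + C2*z


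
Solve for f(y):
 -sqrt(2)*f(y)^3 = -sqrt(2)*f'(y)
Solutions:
 f(y) = -sqrt(2)*sqrt(-1/(C1 + y))/2
 f(y) = sqrt(2)*sqrt(-1/(C1 + y))/2


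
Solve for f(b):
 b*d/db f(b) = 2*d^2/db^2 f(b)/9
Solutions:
 f(b) = C1 + C2*erfi(3*b/2)


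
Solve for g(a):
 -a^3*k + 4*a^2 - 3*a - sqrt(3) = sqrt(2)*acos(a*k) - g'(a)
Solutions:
 g(a) = C1 + a^4*k/4 - 4*a^3/3 + 3*a^2/2 + sqrt(3)*a + sqrt(2)*Piecewise((a*acos(a*k) - sqrt(-a^2*k^2 + 1)/k, Ne(k, 0)), (pi*a/2, True))


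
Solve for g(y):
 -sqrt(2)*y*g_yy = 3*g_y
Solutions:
 g(y) = C1 + C2*y^(1 - 3*sqrt(2)/2)


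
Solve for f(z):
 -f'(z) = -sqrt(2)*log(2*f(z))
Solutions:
 -sqrt(2)*Integral(1/(log(_y) + log(2)), (_y, f(z)))/2 = C1 - z


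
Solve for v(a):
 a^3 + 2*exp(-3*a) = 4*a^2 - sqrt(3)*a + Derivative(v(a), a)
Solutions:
 v(a) = C1 + a^4/4 - 4*a^3/3 + sqrt(3)*a^2/2 - 2*exp(-3*a)/3


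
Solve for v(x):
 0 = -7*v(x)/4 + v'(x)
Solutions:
 v(x) = C1*exp(7*x/4)


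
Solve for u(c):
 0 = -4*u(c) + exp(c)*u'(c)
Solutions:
 u(c) = C1*exp(-4*exp(-c))


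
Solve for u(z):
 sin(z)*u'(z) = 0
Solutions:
 u(z) = C1


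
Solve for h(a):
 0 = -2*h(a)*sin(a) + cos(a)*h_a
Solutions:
 h(a) = C1/cos(a)^2


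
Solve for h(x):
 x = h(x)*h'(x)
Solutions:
 h(x) = -sqrt(C1 + x^2)
 h(x) = sqrt(C1 + x^2)


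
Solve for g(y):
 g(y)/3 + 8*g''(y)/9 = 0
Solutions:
 g(y) = C1*sin(sqrt(6)*y/4) + C2*cos(sqrt(6)*y/4)


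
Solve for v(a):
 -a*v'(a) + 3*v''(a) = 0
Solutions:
 v(a) = C1 + C2*erfi(sqrt(6)*a/6)


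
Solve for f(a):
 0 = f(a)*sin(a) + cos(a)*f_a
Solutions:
 f(a) = C1*cos(a)


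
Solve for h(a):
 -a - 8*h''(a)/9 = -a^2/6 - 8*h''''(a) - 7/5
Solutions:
 h(a) = C1 + C2*a + C3*exp(-a/3) + C4*exp(a/3) + a^4/64 - 3*a^3/16 + 99*a^2/40


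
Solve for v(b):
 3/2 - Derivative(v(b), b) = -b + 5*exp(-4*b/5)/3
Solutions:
 v(b) = C1 + b^2/2 + 3*b/2 + 25*exp(-4*b/5)/12


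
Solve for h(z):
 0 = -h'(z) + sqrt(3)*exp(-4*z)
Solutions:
 h(z) = C1 - sqrt(3)*exp(-4*z)/4


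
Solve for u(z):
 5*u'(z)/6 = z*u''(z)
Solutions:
 u(z) = C1 + C2*z^(11/6)


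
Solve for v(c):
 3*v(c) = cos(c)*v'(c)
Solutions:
 v(c) = C1*(sin(c) + 1)^(3/2)/(sin(c) - 1)^(3/2)


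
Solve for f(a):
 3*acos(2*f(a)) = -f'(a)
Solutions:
 Integral(1/acos(2*_y), (_y, f(a))) = C1 - 3*a


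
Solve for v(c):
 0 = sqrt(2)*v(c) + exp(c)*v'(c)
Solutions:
 v(c) = C1*exp(sqrt(2)*exp(-c))


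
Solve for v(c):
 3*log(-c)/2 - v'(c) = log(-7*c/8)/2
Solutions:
 v(c) = C1 + c*log(-c) + c*(-log(7) - 1 + log(2) + log(14)/2)


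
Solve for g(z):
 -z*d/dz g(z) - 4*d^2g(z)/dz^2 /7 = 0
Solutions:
 g(z) = C1 + C2*erf(sqrt(14)*z/4)


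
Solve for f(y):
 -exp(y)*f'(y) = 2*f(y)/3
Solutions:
 f(y) = C1*exp(2*exp(-y)/3)


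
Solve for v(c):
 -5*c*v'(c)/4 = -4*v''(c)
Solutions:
 v(c) = C1 + C2*erfi(sqrt(10)*c/8)


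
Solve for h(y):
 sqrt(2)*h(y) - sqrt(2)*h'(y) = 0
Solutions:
 h(y) = C1*exp(y)


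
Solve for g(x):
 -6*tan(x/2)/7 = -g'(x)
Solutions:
 g(x) = C1 - 12*log(cos(x/2))/7


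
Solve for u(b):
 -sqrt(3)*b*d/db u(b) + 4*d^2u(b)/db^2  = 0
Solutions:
 u(b) = C1 + C2*erfi(sqrt(2)*3^(1/4)*b/4)


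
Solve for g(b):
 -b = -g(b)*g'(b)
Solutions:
 g(b) = -sqrt(C1 + b^2)
 g(b) = sqrt(C1 + b^2)


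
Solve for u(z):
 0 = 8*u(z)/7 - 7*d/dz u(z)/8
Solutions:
 u(z) = C1*exp(64*z/49)


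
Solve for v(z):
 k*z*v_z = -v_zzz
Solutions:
 v(z) = C1 + Integral(C2*airyai(z*(-k)^(1/3)) + C3*airybi(z*(-k)^(1/3)), z)


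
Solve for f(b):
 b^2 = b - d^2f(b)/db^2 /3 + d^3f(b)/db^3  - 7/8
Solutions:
 f(b) = C1 + C2*b + C3*exp(b/3) - b^4/4 - 5*b^3/2 - 381*b^2/16


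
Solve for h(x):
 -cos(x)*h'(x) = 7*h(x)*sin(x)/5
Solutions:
 h(x) = C1*cos(x)^(7/5)


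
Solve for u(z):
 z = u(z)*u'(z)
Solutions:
 u(z) = -sqrt(C1 + z^2)
 u(z) = sqrt(C1 + z^2)


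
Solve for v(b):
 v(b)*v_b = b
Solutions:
 v(b) = -sqrt(C1 + b^2)
 v(b) = sqrt(C1 + b^2)


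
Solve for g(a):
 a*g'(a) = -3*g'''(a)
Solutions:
 g(a) = C1 + Integral(C2*airyai(-3^(2/3)*a/3) + C3*airybi(-3^(2/3)*a/3), a)


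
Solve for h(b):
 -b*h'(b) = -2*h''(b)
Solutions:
 h(b) = C1 + C2*erfi(b/2)


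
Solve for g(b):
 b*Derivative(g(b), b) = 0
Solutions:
 g(b) = C1


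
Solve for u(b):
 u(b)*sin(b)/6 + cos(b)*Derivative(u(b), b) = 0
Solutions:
 u(b) = C1*cos(b)^(1/6)


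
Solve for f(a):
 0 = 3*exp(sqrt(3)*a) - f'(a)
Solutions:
 f(a) = C1 + sqrt(3)*exp(sqrt(3)*a)


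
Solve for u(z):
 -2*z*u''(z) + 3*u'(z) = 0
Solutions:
 u(z) = C1 + C2*z^(5/2)


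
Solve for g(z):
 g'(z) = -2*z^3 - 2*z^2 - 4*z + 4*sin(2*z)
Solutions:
 g(z) = C1 - z^4/2 - 2*z^3/3 - 2*z^2 - 2*cos(2*z)


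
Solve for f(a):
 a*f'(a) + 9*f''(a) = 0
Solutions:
 f(a) = C1 + C2*erf(sqrt(2)*a/6)


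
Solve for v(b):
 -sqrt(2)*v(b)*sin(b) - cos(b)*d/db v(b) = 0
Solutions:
 v(b) = C1*cos(b)^(sqrt(2))


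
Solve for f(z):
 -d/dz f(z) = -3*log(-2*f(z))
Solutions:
 -Integral(1/(log(-_y) + log(2)), (_y, f(z)))/3 = C1 - z


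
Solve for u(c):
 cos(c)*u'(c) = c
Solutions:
 u(c) = C1 + Integral(c/cos(c), c)


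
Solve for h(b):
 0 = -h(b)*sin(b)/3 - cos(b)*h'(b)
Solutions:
 h(b) = C1*cos(b)^(1/3)


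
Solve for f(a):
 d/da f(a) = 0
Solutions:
 f(a) = C1


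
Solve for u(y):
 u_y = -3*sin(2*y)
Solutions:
 u(y) = C1 + 3*cos(2*y)/2


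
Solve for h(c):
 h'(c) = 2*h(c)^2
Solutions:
 h(c) = -1/(C1 + 2*c)


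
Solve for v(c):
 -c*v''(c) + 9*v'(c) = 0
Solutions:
 v(c) = C1 + C2*c^10


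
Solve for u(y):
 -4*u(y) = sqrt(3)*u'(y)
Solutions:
 u(y) = C1*exp(-4*sqrt(3)*y/3)


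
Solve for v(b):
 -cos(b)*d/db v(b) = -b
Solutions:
 v(b) = C1 + Integral(b/cos(b), b)


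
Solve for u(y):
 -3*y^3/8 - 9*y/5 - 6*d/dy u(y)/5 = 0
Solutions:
 u(y) = C1 - 5*y^4/64 - 3*y^2/4


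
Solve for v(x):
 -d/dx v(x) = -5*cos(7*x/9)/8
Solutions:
 v(x) = C1 + 45*sin(7*x/9)/56


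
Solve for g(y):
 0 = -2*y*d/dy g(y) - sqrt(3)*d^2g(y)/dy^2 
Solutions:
 g(y) = C1 + C2*erf(3^(3/4)*y/3)


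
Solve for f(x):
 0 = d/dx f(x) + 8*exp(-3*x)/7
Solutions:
 f(x) = C1 + 8*exp(-3*x)/21


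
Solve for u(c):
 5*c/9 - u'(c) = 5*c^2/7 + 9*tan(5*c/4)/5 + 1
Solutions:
 u(c) = C1 - 5*c^3/21 + 5*c^2/18 - c + 36*log(cos(5*c/4))/25


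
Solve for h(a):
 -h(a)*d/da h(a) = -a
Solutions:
 h(a) = -sqrt(C1 + a^2)
 h(a) = sqrt(C1 + a^2)


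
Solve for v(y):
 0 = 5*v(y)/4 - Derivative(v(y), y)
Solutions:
 v(y) = C1*exp(5*y/4)


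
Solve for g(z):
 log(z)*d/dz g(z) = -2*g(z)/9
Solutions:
 g(z) = C1*exp(-2*li(z)/9)


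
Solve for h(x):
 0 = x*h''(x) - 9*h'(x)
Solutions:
 h(x) = C1 + C2*x^10


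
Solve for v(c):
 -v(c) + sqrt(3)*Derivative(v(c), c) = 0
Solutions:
 v(c) = C1*exp(sqrt(3)*c/3)


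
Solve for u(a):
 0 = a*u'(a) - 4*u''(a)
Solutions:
 u(a) = C1 + C2*erfi(sqrt(2)*a/4)


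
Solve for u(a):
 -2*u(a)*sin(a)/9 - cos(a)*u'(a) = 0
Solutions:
 u(a) = C1*cos(a)^(2/9)


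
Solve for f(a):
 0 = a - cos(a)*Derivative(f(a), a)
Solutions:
 f(a) = C1 + Integral(a/cos(a), a)


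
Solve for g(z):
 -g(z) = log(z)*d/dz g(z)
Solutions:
 g(z) = C1*exp(-li(z))


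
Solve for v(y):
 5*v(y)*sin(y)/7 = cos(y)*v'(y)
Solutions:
 v(y) = C1/cos(y)^(5/7)


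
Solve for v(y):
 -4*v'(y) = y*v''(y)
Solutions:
 v(y) = C1 + C2/y^3


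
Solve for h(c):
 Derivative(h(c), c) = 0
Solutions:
 h(c) = C1


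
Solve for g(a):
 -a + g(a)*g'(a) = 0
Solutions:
 g(a) = -sqrt(C1 + a^2)
 g(a) = sqrt(C1 + a^2)


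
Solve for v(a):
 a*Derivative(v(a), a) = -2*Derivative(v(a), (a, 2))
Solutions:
 v(a) = C1 + C2*erf(a/2)


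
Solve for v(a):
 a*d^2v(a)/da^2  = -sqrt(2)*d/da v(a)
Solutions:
 v(a) = C1 + C2*a^(1 - sqrt(2))


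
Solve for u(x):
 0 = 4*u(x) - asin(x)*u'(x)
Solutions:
 u(x) = C1*exp(4*Integral(1/asin(x), x))


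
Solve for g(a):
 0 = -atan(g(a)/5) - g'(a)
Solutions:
 Integral(1/atan(_y/5), (_y, g(a))) = C1 - a


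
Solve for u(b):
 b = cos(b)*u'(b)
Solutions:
 u(b) = C1 + Integral(b/cos(b), b)


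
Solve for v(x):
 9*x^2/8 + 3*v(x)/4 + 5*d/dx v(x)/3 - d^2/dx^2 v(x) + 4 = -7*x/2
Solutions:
 v(x) = C1*exp(x*(5 - 2*sqrt(13))/6) + C2*exp(x*(5 + 2*sqrt(13))/6) - 3*x^2/2 + 2*x - 124/9


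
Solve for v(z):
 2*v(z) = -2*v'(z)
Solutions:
 v(z) = C1*exp(-z)


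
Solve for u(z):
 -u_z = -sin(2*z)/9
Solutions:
 u(z) = C1 - cos(2*z)/18


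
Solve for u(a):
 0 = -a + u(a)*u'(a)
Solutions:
 u(a) = -sqrt(C1 + a^2)
 u(a) = sqrt(C1 + a^2)


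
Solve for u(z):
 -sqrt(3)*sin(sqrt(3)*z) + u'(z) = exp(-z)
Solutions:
 u(z) = C1 - cos(sqrt(3)*z) - exp(-z)


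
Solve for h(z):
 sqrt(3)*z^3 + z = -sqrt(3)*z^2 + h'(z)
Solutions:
 h(z) = C1 + sqrt(3)*z^4/4 + sqrt(3)*z^3/3 + z^2/2


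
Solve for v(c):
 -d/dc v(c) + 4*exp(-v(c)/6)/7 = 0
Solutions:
 v(c) = 6*log(C1 + 2*c/21)


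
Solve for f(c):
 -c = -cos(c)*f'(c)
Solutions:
 f(c) = C1 + Integral(c/cos(c), c)


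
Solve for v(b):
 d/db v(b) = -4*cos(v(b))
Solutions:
 v(b) = pi - asin((C1 + exp(8*b))/(C1 - exp(8*b)))
 v(b) = asin((C1 + exp(8*b))/(C1 - exp(8*b)))


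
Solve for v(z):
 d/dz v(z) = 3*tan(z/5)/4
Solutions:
 v(z) = C1 - 15*log(cos(z/5))/4


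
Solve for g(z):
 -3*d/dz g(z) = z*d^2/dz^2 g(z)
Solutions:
 g(z) = C1 + C2/z^2


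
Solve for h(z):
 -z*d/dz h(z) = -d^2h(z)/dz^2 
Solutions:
 h(z) = C1 + C2*erfi(sqrt(2)*z/2)


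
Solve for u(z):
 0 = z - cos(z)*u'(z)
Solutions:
 u(z) = C1 + Integral(z/cos(z), z)


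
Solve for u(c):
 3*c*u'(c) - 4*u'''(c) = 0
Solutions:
 u(c) = C1 + Integral(C2*airyai(6^(1/3)*c/2) + C3*airybi(6^(1/3)*c/2), c)


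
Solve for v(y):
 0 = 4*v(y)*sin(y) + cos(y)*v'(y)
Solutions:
 v(y) = C1*cos(y)^4


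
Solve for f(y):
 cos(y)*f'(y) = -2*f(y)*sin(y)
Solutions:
 f(y) = C1*cos(y)^2


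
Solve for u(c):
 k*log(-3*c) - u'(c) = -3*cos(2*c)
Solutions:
 u(c) = C1 + c*k*(log(-c) - 1) + c*k*log(3) + 3*sin(2*c)/2


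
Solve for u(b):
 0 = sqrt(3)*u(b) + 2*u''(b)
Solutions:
 u(b) = C1*sin(sqrt(2)*3^(1/4)*b/2) + C2*cos(sqrt(2)*3^(1/4)*b/2)


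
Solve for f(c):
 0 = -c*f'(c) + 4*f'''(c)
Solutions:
 f(c) = C1 + Integral(C2*airyai(2^(1/3)*c/2) + C3*airybi(2^(1/3)*c/2), c)


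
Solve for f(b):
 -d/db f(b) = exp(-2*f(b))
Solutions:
 f(b) = log(-sqrt(C1 - 2*b))
 f(b) = log(C1 - 2*b)/2


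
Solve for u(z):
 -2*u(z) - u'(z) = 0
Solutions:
 u(z) = C1*exp(-2*z)


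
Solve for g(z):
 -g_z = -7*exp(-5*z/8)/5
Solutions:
 g(z) = C1 - 56*exp(-5*z/8)/25


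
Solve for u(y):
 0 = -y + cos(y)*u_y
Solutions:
 u(y) = C1 + Integral(y/cos(y), y)


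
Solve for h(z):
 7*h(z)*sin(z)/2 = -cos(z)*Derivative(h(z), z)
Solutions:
 h(z) = C1*cos(z)^(7/2)


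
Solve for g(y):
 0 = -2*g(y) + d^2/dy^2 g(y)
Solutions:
 g(y) = C1*exp(-sqrt(2)*y) + C2*exp(sqrt(2)*y)


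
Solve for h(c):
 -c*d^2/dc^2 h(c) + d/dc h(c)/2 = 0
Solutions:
 h(c) = C1 + C2*c^(3/2)


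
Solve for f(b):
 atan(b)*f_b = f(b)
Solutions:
 f(b) = C1*exp(Integral(1/atan(b), b))


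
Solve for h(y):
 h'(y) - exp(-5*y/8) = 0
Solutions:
 h(y) = C1 - 8*exp(-5*y/8)/5


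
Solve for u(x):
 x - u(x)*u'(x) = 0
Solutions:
 u(x) = -sqrt(C1 + x^2)
 u(x) = sqrt(C1 + x^2)


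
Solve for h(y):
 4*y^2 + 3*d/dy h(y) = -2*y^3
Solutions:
 h(y) = C1 - y^4/6 - 4*y^3/9


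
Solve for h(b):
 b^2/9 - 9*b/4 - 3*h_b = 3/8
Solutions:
 h(b) = C1 + b^3/81 - 3*b^2/8 - b/8


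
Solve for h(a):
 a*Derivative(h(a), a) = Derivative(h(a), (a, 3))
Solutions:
 h(a) = C1 + Integral(C2*airyai(a) + C3*airybi(a), a)


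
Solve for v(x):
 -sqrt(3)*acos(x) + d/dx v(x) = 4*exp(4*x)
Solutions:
 v(x) = C1 + sqrt(3)*(x*acos(x) - sqrt(1 - x^2)) + exp(4*x)


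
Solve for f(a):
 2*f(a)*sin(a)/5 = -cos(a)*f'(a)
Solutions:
 f(a) = C1*cos(a)^(2/5)


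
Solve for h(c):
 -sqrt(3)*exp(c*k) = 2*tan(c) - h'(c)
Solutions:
 h(c) = C1 + sqrt(3)*Piecewise((exp(c*k)/k, Ne(k, 0)), (c, True)) - 2*log(cos(c))


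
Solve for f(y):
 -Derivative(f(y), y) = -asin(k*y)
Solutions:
 f(y) = C1 + Piecewise((y*asin(k*y) + sqrt(-k^2*y^2 + 1)/k, Ne(k, 0)), (0, True))


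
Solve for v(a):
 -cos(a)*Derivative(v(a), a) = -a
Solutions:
 v(a) = C1 + Integral(a/cos(a), a)


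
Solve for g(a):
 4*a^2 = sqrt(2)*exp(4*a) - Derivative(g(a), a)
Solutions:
 g(a) = C1 - 4*a^3/3 + sqrt(2)*exp(4*a)/4


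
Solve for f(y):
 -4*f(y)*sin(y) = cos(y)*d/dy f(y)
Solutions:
 f(y) = C1*cos(y)^4


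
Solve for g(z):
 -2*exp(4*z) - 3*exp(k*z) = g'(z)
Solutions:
 g(z) = C1 - exp(4*z)/2 - 3*exp(k*z)/k


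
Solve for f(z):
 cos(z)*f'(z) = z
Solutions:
 f(z) = C1 + Integral(z/cos(z), z)


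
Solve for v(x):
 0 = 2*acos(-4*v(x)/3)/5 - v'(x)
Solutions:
 Integral(1/acos(-4*_y/3), (_y, v(x))) = C1 + 2*x/5


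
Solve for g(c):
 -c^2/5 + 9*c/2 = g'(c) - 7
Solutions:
 g(c) = C1 - c^3/15 + 9*c^2/4 + 7*c


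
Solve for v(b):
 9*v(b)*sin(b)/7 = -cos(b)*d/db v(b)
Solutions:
 v(b) = C1*cos(b)^(9/7)


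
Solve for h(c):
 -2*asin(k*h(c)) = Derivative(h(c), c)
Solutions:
 Integral(1/asin(_y*k), (_y, h(c))) = C1 - 2*c


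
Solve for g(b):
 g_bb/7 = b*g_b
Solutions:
 g(b) = C1 + C2*erfi(sqrt(14)*b/2)


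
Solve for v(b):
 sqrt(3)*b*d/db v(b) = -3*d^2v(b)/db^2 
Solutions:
 v(b) = C1 + C2*erf(sqrt(2)*3^(3/4)*b/6)


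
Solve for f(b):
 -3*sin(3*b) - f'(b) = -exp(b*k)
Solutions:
 f(b) = C1 + cos(3*b) + exp(b*k)/k


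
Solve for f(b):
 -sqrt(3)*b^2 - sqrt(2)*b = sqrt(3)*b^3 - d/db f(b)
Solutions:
 f(b) = C1 + sqrt(3)*b^4/4 + sqrt(3)*b^3/3 + sqrt(2)*b^2/2


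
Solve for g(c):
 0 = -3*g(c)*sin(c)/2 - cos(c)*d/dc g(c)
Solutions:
 g(c) = C1*cos(c)^(3/2)


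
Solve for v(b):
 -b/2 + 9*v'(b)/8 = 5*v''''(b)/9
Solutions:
 v(b) = C1 + C4*exp(3*3^(1/3)*5^(2/3)*b/10) + 2*b^2/9 + (C2*sin(3*3^(5/6)*5^(2/3)*b/20) + C3*cos(3*3^(5/6)*5^(2/3)*b/20))*exp(-3*3^(1/3)*5^(2/3)*b/20)


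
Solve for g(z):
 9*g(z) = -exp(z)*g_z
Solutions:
 g(z) = C1*exp(9*exp(-z))


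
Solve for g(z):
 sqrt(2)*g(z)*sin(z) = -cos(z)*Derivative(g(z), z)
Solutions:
 g(z) = C1*cos(z)^(sqrt(2))


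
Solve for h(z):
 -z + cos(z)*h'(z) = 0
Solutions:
 h(z) = C1 + Integral(z/cos(z), z)


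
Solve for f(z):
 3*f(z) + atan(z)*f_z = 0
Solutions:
 f(z) = C1*exp(-3*Integral(1/atan(z), z))


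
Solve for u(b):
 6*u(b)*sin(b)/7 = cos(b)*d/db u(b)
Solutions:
 u(b) = C1/cos(b)^(6/7)


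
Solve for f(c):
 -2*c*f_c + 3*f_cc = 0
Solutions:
 f(c) = C1 + C2*erfi(sqrt(3)*c/3)


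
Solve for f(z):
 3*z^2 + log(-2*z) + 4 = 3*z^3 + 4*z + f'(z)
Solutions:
 f(z) = C1 - 3*z^4/4 + z^3 - 2*z^2 + z*log(-z) + z*(log(2) + 3)


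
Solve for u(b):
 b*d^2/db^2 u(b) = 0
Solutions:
 u(b) = C1 + C2*b


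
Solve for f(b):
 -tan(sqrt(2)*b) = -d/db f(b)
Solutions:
 f(b) = C1 - sqrt(2)*log(cos(sqrt(2)*b))/2


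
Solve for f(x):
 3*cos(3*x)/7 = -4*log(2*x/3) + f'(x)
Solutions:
 f(x) = C1 + 4*x*log(x) - 4*x*log(3) - 4*x + 4*x*log(2) + sin(3*x)/7


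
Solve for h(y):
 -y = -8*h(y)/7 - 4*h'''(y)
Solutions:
 h(y) = C3*exp(-2^(1/3)*7^(2/3)*y/7) + 7*y/8 + (C1*sin(2^(1/3)*sqrt(3)*7^(2/3)*y/14) + C2*cos(2^(1/3)*sqrt(3)*7^(2/3)*y/14))*exp(2^(1/3)*7^(2/3)*y/14)


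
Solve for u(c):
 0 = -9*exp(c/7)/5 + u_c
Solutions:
 u(c) = C1 + 63*exp(c/7)/5


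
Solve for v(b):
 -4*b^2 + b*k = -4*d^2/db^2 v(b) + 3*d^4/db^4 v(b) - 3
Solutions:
 v(b) = C1 + C2*b + C3*exp(-2*sqrt(3)*b/3) + C4*exp(2*sqrt(3)*b/3) + b^4/12 - b^3*k/24 + 3*b^2/8


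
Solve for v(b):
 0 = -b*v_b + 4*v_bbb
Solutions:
 v(b) = C1 + Integral(C2*airyai(2^(1/3)*b/2) + C3*airybi(2^(1/3)*b/2), b)


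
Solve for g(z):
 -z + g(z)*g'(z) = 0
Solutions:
 g(z) = -sqrt(C1 + z^2)
 g(z) = sqrt(C1 + z^2)


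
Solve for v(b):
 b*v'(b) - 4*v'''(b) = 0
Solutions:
 v(b) = C1 + Integral(C2*airyai(2^(1/3)*b/2) + C3*airybi(2^(1/3)*b/2), b)


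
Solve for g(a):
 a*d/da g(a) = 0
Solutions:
 g(a) = C1


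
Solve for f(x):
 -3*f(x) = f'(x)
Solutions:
 f(x) = C1*exp(-3*x)


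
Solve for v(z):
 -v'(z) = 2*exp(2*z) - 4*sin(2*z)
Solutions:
 v(z) = C1 - exp(2*z) - 2*cos(2*z)


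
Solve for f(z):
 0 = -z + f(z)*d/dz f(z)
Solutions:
 f(z) = -sqrt(C1 + z^2)
 f(z) = sqrt(C1 + z^2)


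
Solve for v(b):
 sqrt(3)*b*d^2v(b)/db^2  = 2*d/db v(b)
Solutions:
 v(b) = C1 + C2*b^(1 + 2*sqrt(3)/3)


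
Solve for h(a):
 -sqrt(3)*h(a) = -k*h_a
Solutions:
 h(a) = C1*exp(sqrt(3)*a/k)


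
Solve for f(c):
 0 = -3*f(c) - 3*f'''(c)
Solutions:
 f(c) = C3*exp(-c) + (C1*sin(sqrt(3)*c/2) + C2*cos(sqrt(3)*c/2))*exp(c/2)


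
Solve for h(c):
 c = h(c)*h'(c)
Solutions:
 h(c) = -sqrt(C1 + c^2)
 h(c) = sqrt(C1 + c^2)


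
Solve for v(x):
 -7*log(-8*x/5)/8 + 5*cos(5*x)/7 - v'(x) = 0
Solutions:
 v(x) = C1 - 7*x*log(-x)/8 - 21*x*log(2)/8 + 7*x/8 + 7*x*log(5)/8 + sin(5*x)/7


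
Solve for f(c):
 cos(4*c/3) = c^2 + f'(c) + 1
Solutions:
 f(c) = C1 - c^3/3 - c + 3*sin(4*c/3)/4


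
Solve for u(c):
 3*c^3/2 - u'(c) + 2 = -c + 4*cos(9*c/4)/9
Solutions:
 u(c) = C1 + 3*c^4/8 + c^2/2 + 2*c - 16*sin(9*c/4)/81


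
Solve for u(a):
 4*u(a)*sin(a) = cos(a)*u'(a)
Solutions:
 u(a) = C1/cos(a)^4


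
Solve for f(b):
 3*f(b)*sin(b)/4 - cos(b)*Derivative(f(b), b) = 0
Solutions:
 f(b) = C1/cos(b)^(3/4)


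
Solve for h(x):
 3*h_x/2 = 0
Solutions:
 h(x) = C1


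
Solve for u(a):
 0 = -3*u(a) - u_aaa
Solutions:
 u(a) = C3*exp(-3^(1/3)*a) + (C1*sin(3^(5/6)*a/2) + C2*cos(3^(5/6)*a/2))*exp(3^(1/3)*a/2)


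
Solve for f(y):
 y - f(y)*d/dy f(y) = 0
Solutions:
 f(y) = -sqrt(C1 + y^2)
 f(y) = sqrt(C1 + y^2)


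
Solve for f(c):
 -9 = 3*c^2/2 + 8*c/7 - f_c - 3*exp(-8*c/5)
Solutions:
 f(c) = C1 + c^3/2 + 4*c^2/7 + 9*c + 15*exp(-8*c/5)/8


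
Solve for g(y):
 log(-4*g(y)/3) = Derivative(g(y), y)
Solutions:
 -Integral(1/(log(-_y) - log(3) + 2*log(2)), (_y, g(y))) = C1 - y


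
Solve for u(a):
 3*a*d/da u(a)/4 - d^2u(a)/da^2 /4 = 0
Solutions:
 u(a) = C1 + C2*erfi(sqrt(6)*a/2)


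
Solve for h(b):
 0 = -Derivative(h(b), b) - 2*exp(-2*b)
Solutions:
 h(b) = C1 + exp(-2*b)


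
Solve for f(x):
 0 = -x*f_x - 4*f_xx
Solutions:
 f(x) = C1 + C2*erf(sqrt(2)*x/4)


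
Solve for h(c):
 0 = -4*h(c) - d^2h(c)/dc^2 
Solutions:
 h(c) = C1*sin(2*c) + C2*cos(2*c)


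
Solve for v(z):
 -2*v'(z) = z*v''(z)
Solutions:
 v(z) = C1 + C2/z


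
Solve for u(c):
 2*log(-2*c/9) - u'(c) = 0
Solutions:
 u(c) = C1 + 2*c*log(-c) + 2*c*(-2*log(3) - 1 + log(2))


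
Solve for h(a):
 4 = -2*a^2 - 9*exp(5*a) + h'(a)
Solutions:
 h(a) = C1 + 2*a^3/3 + 4*a + 9*exp(5*a)/5


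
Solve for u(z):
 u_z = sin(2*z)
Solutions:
 u(z) = C1 - cos(2*z)/2


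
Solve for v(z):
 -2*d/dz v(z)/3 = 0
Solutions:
 v(z) = C1


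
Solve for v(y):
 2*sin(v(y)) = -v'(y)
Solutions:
 v(y) = -acos((-C1 - exp(4*y))/(C1 - exp(4*y))) + 2*pi
 v(y) = acos((-C1 - exp(4*y))/(C1 - exp(4*y)))


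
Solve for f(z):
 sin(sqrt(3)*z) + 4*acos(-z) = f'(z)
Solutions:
 f(z) = C1 + 4*z*acos(-z) + 4*sqrt(1 - z^2) - sqrt(3)*cos(sqrt(3)*z)/3


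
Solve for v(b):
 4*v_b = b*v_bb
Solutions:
 v(b) = C1 + C2*b^5


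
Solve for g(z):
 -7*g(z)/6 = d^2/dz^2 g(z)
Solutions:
 g(z) = C1*sin(sqrt(42)*z/6) + C2*cos(sqrt(42)*z/6)


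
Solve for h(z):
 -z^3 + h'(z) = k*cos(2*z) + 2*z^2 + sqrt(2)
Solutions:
 h(z) = C1 + k*sin(2*z)/2 + z^4/4 + 2*z^3/3 + sqrt(2)*z


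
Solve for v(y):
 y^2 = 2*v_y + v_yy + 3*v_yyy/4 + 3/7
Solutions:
 v(y) = C1 + y^3/6 - y^2/4 - 19*y/56 + (C2*sin(2*sqrt(5)*y/3) + C3*cos(2*sqrt(5)*y/3))*exp(-2*y/3)


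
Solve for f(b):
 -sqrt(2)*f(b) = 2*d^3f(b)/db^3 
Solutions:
 f(b) = C3*exp(-2^(5/6)*b/2) + (C1*sin(2^(5/6)*sqrt(3)*b/4) + C2*cos(2^(5/6)*sqrt(3)*b/4))*exp(2^(5/6)*b/4)


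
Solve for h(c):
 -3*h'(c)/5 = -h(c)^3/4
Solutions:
 h(c) = -sqrt(6)*sqrt(-1/(C1 + 5*c))
 h(c) = sqrt(6)*sqrt(-1/(C1 + 5*c))


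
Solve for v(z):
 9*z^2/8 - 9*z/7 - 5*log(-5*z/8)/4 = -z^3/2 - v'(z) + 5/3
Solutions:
 v(z) = C1 - z^4/8 - 3*z^3/8 + 9*z^2/14 + 5*z*log(-z)/4 + 5*z*(-9*log(2) + 1 + 3*log(5))/12


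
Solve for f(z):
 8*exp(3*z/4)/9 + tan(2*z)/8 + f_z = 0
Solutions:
 f(z) = C1 - 32*exp(3*z/4)/27 + log(cos(2*z))/16


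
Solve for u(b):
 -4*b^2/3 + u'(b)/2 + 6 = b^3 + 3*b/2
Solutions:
 u(b) = C1 + b^4/2 + 8*b^3/9 + 3*b^2/2 - 12*b


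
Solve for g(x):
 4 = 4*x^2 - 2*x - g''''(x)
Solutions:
 g(x) = C1 + C2*x + C3*x^2 + C4*x^3 + x^6/90 - x^5/60 - x^4/6


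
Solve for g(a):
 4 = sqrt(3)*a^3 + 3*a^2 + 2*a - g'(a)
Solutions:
 g(a) = C1 + sqrt(3)*a^4/4 + a^3 + a^2 - 4*a


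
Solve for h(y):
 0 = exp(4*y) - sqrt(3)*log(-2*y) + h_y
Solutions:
 h(y) = C1 + sqrt(3)*y*log(-y) + sqrt(3)*y*(-1 + log(2)) - exp(4*y)/4


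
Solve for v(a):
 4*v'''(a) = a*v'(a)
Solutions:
 v(a) = C1 + Integral(C2*airyai(2^(1/3)*a/2) + C3*airybi(2^(1/3)*a/2), a)


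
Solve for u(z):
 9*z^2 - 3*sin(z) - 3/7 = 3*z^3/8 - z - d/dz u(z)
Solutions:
 u(z) = C1 + 3*z^4/32 - 3*z^3 - z^2/2 + 3*z/7 - 3*cos(z)


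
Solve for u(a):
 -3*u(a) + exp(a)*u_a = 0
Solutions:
 u(a) = C1*exp(-3*exp(-a))


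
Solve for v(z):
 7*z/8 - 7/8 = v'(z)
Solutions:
 v(z) = C1 + 7*z^2/16 - 7*z/8


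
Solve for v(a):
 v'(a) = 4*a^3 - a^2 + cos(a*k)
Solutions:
 v(a) = C1 + a^4 - a^3/3 + sin(a*k)/k


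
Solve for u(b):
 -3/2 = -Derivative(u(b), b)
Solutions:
 u(b) = C1 + 3*b/2


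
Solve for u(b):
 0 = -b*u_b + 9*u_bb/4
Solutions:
 u(b) = C1 + C2*erfi(sqrt(2)*b/3)


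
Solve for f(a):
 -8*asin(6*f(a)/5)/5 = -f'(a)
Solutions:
 Integral(1/asin(6*_y/5), (_y, f(a))) = C1 + 8*a/5


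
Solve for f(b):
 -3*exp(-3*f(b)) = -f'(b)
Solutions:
 f(b) = log(C1 + 9*b)/3
 f(b) = log((-3^(1/3) - 3^(5/6)*I)*(C1 + 3*b)^(1/3)/2)
 f(b) = log((-3^(1/3) + 3^(5/6)*I)*(C1 + 3*b)^(1/3)/2)


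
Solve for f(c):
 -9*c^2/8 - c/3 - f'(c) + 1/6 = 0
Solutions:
 f(c) = C1 - 3*c^3/8 - c^2/6 + c/6


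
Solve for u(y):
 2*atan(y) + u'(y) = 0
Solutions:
 u(y) = C1 - 2*y*atan(y) + log(y^2 + 1)


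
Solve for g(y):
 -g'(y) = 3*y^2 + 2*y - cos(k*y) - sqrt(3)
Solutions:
 g(y) = C1 - y^3 - y^2 + sqrt(3)*y + sin(k*y)/k


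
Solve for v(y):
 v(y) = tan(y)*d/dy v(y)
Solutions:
 v(y) = C1*sin(y)


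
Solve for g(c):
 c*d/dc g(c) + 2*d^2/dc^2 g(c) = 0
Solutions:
 g(c) = C1 + C2*erf(c/2)


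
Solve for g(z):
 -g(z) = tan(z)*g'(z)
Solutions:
 g(z) = C1/sin(z)


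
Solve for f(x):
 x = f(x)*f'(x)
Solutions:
 f(x) = -sqrt(C1 + x^2)
 f(x) = sqrt(C1 + x^2)


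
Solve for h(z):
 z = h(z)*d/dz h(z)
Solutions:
 h(z) = -sqrt(C1 + z^2)
 h(z) = sqrt(C1 + z^2)


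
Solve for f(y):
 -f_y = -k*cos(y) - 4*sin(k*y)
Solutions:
 f(y) = C1 + k*sin(y) - 4*cos(k*y)/k


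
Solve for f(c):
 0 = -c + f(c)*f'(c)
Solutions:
 f(c) = -sqrt(C1 + c^2)
 f(c) = sqrt(C1 + c^2)


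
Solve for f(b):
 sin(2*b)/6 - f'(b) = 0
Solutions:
 f(b) = C1 - cos(2*b)/12


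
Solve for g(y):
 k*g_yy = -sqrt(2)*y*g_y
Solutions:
 g(y) = C1 + C2*sqrt(k)*erf(2^(3/4)*y*sqrt(1/k)/2)


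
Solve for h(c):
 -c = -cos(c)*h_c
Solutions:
 h(c) = C1 + Integral(c/cos(c), c)


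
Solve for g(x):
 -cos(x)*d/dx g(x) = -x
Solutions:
 g(x) = C1 + Integral(x/cos(x), x)


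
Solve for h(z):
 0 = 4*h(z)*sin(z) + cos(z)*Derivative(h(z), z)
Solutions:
 h(z) = C1*cos(z)^4


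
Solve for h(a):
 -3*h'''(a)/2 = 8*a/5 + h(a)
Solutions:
 h(a) = C3*exp(-2^(1/3)*3^(2/3)*a/3) - 8*a/5 + (C1*sin(2^(1/3)*3^(1/6)*a/2) + C2*cos(2^(1/3)*3^(1/6)*a/2))*exp(2^(1/3)*3^(2/3)*a/6)


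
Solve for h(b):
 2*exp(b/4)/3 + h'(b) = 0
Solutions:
 h(b) = C1 - 8*exp(b/4)/3


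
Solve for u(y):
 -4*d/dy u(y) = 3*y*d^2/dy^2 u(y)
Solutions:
 u(y) = C1 + C2/y^(1/3)


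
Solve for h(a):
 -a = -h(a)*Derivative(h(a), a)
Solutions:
 h(a) = -sqrt(C1 + a^2)
 h(a) = sqrt(C1 + a^2)


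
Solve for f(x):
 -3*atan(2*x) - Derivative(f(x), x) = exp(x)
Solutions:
 f(x) = C1 - 3*x*atan(2*x) - exp(x) + 3*log(4*x^2 + 1)/4


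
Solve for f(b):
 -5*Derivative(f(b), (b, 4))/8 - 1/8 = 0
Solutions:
 f(b) = C1 + C2*b + C3*b^2 + C4*b^3 - b^4/120


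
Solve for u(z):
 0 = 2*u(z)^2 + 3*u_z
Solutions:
 u(z) = 3/(C1 + 2*z)


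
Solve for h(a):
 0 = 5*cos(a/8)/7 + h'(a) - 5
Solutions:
 h(a) = C1 + 5*a - 40*sin(a/8)/7


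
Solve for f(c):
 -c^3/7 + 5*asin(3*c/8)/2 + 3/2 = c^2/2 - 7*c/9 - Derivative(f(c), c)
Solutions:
 f(c) = C1 + c^4/28 + c^3/6 - 7*c^2/18 - 5*c*asin(3*c/8)/2 - 3*c/2 - 5*sqrt(64 - 9*c^2)/6


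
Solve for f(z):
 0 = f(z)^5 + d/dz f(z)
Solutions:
 f(z) = -I*(1/(C1 + 4*z))^(1/4)
 f(z) = I*(1/(C1 + 4*z))^(1/4)
 f(z) = -(1/(C1 + 4*z))^(1/4)
 f(z) = (1/(C1 + 4*z))^(1/4)


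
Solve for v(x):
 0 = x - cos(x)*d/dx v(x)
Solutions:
 v(x) = C1 + Integral(x/cos(x), x)


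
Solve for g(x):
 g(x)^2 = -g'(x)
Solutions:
 g(x) = 1/(C1 + x)


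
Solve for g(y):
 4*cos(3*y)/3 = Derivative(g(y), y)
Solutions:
 g(y) = C1 + 4*sin(3*y)/9


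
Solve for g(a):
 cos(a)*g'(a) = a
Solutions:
 g(a) = C1 + Integral(a/cos(a), a)


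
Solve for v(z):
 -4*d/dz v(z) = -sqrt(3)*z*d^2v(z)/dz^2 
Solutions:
 v(z) = C1 + C2*z^(1 + 4*sqrt(3)/3)


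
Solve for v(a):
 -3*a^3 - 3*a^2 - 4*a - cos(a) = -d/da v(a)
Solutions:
 v(a) = C1 + 3*a^4/4 + a^3 + 2*a^2 + sin(a)


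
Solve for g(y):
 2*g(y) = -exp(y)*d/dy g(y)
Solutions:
 g(y) = C1*exp(2*exp(-y))


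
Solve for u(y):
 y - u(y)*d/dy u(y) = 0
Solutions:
 u(y) = -sqrt(C1 + y^2)
 u(y) = sqrt(C1 + y^2)


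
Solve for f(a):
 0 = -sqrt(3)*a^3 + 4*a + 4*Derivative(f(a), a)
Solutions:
 f(a) = C1 + sqrt(3)*a^4/16 - a^2/2


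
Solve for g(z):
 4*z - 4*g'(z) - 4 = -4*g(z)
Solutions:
 g(z) = C1*exp(z) - z


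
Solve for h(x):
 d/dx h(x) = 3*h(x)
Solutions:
 h(x) = C1*exp(3*x)


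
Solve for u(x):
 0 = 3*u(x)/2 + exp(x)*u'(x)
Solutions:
 u(x) = C1*exp(3*exp(-x)/2)


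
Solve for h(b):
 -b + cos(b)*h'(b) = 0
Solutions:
 h(b) = C1 + Integral(b/cos(b), b)


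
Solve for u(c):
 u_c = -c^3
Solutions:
 u(c) = C1 - c^4/4


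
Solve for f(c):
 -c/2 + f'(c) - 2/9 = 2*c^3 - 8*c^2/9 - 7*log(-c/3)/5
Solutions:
 f(c) = C1 + c^4/2 - 8*c^3/27 + c^2/4 - 7*c*log(-c)/5 + c*(63*log(3) + 73)/45


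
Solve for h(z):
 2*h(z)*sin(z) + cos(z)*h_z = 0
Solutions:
 h(z) = C1*cos(z)^2


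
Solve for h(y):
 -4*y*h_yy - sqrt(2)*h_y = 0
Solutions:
 h(y) = C1 + C2*y^(1 - sqrt(2)/4)


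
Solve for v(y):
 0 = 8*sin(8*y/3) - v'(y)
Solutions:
 v(y) = C1 - 3*cos(8*y/3)


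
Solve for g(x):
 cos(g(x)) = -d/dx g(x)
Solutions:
 g(x) = pi - asin((C1 + exp(2*x))/(C1 - exp(2*x)))
 g(x) = asin((C1 + exp(2*x))/(C1 - exp(2*x)))


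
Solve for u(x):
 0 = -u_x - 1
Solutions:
 u(x) = C1 - x


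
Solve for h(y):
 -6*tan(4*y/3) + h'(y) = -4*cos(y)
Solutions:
 h(y) = C1 - 9*log(cos(4*y/3))/2 - 4*sin(y)


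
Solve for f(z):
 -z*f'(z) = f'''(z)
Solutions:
 f(z) = C1 + Integral(C2*airyai(-z) + C3*airybi(-z), z)


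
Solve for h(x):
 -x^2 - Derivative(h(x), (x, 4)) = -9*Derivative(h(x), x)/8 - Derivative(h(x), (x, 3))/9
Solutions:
 h(x) = C1 + C2*exp(x*(-2^(2/3)*(243*sqrt(531537) + 177163)^(1/3) - 8*2^(1/3)/(243*sqrt(531537) + 177163)^(1/3) + 8)/216)*sin(2^(1/3)*sqrt(3)*x*(-2^(1/3)*(243*sqrt(531537) + 177163)^(1/3) + 8/(243*sqrt(531537) + 177163)^(1/3))/216) + C3*exp(x*(-2^(2/3)*(243*sqrt(531537) + 177163)^(1/3) - 8*2^(1/3)/(243*sqrt(531537) + 177163)^(1/3) + 8)/216)*cos(2^(1/3)*sqrt(3)*x*(-2^(1/3)*(243*sqrt(531537) + 177163)^(1/3) + 8/(243*sqrt(531537) + 177163)^(1/3))/216) + C4*exp(x*(8*2^(1/3)/(243*sqrt(531537) + 177163)^(1/3) + 4 + 2^(2/3)*(243*sqrt(531537) + 177163)^(1/3))/108) + 8*x^3/27 - 128*x/729


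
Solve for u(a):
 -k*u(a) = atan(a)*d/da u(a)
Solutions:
 u(a) = C1*exp(-k*Integral(1/atan(a), a))


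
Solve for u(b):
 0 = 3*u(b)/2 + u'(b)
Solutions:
 u(b) = C1*exp(-3*b/2)


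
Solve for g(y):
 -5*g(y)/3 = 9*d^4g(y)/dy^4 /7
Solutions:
 g(y) = (C1*sin(105^(1/4)*sqrt(2)*y/6) + C2*cos(105^(1/4)*sqrt(2)*y/6))*exp(-105^(1/4)*sqrt(2)*y/6) + (C3*sin(105^(1/4)*sqrt(2)*y/6) + C4*cos(105^(1/4)*sqrt(2)*y/6))*exp(105^(1/4)*sqrt(2)*y/6)


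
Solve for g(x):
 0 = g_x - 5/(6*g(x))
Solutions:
 g(x) = -sqrt(C1 + 15*x)/3
 g(x) = sqrt(C1 + 15*x)/3


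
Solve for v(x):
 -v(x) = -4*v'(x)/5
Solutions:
 v(x) = C1*exp(5*x/4)


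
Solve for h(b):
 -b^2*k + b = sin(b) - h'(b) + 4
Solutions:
 h(b) = C1 + b^3*k/3 - b^2/2 + 4*b - cos(b)


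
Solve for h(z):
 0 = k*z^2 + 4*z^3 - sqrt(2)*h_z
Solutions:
 h(z) = C1 + sqrt(2)*k*z^3/6 + sqrt(2)*z^4/2


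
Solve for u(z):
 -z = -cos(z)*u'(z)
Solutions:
 u(z) = C1 + Integral(z/cos(z), z)


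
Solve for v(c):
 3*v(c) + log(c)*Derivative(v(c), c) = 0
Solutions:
 v(c) = C1*exp(-3*li(c))


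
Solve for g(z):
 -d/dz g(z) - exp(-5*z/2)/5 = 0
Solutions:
 g(z) = C1 + 2*exp(-5*z/2)/25
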